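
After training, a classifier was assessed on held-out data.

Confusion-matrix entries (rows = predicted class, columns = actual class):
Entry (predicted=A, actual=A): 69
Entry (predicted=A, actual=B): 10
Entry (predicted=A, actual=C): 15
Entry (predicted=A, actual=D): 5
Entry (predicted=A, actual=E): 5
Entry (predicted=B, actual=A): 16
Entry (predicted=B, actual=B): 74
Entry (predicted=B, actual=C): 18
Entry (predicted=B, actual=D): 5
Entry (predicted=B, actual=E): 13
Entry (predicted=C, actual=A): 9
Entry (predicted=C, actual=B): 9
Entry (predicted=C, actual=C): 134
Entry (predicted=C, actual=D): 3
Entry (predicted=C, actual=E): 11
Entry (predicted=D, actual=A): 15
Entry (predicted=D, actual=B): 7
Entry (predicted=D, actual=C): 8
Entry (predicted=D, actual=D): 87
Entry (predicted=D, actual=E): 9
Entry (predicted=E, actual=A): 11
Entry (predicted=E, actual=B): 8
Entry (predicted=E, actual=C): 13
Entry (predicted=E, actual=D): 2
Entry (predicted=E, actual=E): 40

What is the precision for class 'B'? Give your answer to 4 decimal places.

precision = TP/(TP+FP).
B: TP=74, FP=16+18+5+13=52 → 74/126 = 0.58730

0.5873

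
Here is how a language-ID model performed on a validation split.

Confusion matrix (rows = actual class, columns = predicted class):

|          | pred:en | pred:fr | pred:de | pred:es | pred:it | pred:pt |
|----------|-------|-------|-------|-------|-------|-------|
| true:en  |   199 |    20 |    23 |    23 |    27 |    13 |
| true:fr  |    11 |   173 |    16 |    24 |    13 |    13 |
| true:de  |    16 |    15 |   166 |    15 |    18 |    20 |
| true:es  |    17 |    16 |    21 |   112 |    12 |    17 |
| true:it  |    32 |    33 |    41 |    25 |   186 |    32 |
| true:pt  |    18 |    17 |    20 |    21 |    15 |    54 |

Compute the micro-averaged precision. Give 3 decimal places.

Micro-averaging pools counts across classes: ΣTP=890, ΣFP=604, ΣFN=604.
Micro-precision = TP/(TP+FP) on pooled counts = 0.596 (equals overall accuracy in single-label multiclass).

0.596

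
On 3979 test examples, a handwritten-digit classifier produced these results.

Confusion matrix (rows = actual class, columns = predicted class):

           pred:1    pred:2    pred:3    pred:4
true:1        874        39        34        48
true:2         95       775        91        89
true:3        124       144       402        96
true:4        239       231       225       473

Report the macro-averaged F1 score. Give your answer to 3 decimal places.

Per-class F1 score (2·TP/(2·TP+FP+FN)):
  1: TP=874, FP=95+124+239=458, FN=39+34+48=121 → 1748/2327 = 0.7512
  2: TP=775, FP=39+144+231=414, FN=95+91+89=275 → 1550/2239 = 0.6923
  3: TP=402, FP=34+91+225=350, FN=124+144+96=364 → 804/1518 = 0.5296
  4: TP=473, FP=48+89+96=233, FN=239+231+225=695 → 946/1874 = 0.5048
Macro-F1 score = mean = (0.7512 + 0.6923 + 0.5296 + 0.5048) / 4 = 0.619

0.619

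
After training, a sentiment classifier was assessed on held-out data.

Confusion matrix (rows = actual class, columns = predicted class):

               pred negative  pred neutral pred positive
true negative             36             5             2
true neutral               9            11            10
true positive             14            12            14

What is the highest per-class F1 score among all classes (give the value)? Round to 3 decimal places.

Per-class F1 score (2·TP/(2·TP+FP+FN)):
  negative: TP=36, FP=9+14=23, FN=5+2=7 → 72/102 = 0.7059
  neutral: TP=11, FP=5+12=17, FN=9+10=19 → 22/58 = 0.3793
  positive: TP=14, FP=2+10=12, FN=14+12=26 → 28/66 = 0.4242
Highest is class 'negative' with F1 score = 0.706.

0.706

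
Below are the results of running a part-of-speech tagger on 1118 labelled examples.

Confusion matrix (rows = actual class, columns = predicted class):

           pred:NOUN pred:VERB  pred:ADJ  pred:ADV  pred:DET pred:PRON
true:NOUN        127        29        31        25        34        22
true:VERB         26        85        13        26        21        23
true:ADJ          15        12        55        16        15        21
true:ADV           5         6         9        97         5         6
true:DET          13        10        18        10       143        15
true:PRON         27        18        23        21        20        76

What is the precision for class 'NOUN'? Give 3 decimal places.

One-vs-rest for 'NOUN': TP = diagonal; FP = other classes predicted 'NOUN'; FN = 'NOUN' predicted as other.
precision = TP/(TP+FP).
NOUN: TP=127, FP=26+15+5+13+27=86 → 127/213 = 0.5962

0.596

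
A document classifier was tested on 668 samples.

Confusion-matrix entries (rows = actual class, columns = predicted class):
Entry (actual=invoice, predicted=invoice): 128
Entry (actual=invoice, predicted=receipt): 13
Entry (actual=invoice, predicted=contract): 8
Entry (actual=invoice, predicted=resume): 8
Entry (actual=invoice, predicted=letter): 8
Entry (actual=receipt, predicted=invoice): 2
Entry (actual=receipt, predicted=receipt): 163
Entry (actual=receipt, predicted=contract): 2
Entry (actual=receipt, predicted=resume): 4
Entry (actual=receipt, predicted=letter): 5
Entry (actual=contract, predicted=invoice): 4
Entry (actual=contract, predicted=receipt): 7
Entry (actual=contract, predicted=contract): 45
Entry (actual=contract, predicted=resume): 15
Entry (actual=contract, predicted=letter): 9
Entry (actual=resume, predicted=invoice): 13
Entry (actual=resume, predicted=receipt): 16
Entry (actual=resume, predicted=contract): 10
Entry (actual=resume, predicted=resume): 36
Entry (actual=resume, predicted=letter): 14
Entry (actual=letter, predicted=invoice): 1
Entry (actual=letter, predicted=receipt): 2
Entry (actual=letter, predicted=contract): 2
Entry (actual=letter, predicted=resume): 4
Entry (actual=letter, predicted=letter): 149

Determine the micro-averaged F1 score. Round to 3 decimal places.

0.780

Micro-averaging pools counts across classes: ΣTP=521, ΣFP=147, ΣFN=147.
Micro-F1 score = 2·TP/(2·TP+FP+FN) on pooled counts = 0.780 (equals overall accuracy in single-label multiclass).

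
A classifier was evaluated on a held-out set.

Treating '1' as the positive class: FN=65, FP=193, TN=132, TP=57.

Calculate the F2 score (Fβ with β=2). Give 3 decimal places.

0.386

Fβ = (1+β²)·TP / ((1+β²)·TP + β²·FN + FP), with β²=4
= 5·57 / (5·57 + 4·65 + 193) = 0.386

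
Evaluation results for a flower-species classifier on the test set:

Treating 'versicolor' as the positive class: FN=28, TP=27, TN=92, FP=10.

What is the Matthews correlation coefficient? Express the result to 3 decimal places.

MCC = (TP·TN − FP·FN) / √((TP+FP)(TP+FN)(TN+FP)(TN+FN))
Numerator = 27·92 − 10·28 = 2204
Denominator = √(37·55·102·120) = √24908400 = 4990.8316
MCC = 2204 / 4990.8316 = 0.442

0.442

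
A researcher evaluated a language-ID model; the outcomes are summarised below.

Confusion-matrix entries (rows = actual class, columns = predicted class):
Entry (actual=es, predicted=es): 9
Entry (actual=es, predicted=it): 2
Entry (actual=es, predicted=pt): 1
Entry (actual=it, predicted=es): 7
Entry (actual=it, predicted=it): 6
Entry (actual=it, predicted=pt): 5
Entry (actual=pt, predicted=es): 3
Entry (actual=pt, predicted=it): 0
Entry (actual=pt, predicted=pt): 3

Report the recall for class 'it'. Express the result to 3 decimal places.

Treat 'it' as positive and all other classes as negative.
recall = TP/(TP+FN).
it: TP=6, FN=7+5=12 → 6/18 = 0.3333

0.333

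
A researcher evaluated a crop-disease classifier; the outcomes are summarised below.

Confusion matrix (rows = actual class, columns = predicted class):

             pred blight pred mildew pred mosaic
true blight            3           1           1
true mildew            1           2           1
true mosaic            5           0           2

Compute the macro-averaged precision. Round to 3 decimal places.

0.500

Per-class precision (TP/(TP+FP)):
  blight: TP=3, FP=1+5=6 → 3/9 = 0.3333
  mildew: TP=2, FP=1+0=1 → 2/3 = 0.6667
  mosaic: TP=2, FP=1+1=2 → 2/4 = 0.5000
Macro-precision = mean = (0.3333 + 0.6667 + 0.5000) / 3 = 0.500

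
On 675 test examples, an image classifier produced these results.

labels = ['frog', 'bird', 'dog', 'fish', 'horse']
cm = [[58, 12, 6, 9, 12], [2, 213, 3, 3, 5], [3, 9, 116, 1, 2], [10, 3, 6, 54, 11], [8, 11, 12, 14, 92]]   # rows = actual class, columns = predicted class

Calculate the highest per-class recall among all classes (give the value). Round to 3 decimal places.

Per-class recall (TP/(TP+FN)):
  frog: TP=58, FN=12+6+9+12=39 → 58/97 = 0.5979
  bird: TP=213, FN=2+3+3+5=13 → 213/226 = 0.9425
  dog: TP=116, FN=3+9+1+2=15 → 116/131 = 0.8855
  fish: TP=54, FN=10+3+6+11=30 → 54/84 = 0.6429
  horse: TP=92, FN=8+11+12+14=45 → 92/137 = 0.6715
Highest is class 'bird' with recall = 0.942.

0.942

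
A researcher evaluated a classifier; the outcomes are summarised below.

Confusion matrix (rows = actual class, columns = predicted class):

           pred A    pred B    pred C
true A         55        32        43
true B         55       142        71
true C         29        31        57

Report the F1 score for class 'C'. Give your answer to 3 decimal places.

0.396

One-vs-rest for 'C': TP = diagonal; FP = other classes predicted 'C'; FN = 'C' predicted as other.
F1 score = 2·TP/(2·TP+FP+FN).
C: TP=57, FP=43+71=114, FN=29+31=60 → 114/288 = 0.3958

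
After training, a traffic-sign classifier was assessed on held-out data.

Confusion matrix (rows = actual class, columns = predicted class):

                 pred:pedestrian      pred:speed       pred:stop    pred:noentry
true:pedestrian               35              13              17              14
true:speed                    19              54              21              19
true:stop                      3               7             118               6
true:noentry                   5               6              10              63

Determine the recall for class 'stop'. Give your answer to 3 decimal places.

0.881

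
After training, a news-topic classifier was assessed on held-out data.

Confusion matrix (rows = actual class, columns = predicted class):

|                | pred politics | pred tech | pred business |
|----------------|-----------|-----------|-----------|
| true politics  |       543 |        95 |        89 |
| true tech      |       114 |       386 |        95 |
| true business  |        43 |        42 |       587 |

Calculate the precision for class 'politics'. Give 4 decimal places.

One-vs-rest for 'politics': TP = diagonal; FP = other classes predicted 'politics'; FN = 'politics' predicted as other.
precision = TP/(TP+FP).
politics: TP=543, FP=114+43=157 → 543/700 = 0.77571

0.7757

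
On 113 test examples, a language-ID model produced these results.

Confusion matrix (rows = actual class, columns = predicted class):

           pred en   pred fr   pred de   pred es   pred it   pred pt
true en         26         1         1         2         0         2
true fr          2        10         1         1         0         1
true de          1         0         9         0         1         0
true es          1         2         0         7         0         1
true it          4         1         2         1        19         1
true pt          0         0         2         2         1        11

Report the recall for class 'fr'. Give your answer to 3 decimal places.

0.667

Take TP from the diagonal, FP from the rest of the 'fr' prediction marginal, FN from the rest of the 'fr' actual marginal.
recall = TP/(TP+FN).
fr: TP=10, FN=2+1+1+0+1=5 → 10/15 = 0.6667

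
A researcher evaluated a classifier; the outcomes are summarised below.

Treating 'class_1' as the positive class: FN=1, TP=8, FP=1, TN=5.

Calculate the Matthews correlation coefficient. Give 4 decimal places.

0.7222

MCC = (TP·TN − FP·FN) / √((TP+FP)(TP+FN)(TN+FP)(TN+FN))
Numerator = 8·5 − 1·1 = 39
Denominator = √(9·9·6·6) = √2916 = 54.0000
MCC = 39 / 54.0000 = 0.7222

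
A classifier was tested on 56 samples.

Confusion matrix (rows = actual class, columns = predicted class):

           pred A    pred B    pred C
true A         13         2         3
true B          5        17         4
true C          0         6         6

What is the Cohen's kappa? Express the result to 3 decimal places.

0.442

Observed agreement pₒ = trace/N = 36/56 = 0.6429
Expected agreement pₑ = Σ (rowᵢ·colᵢ)/N² = (18·18 + 26·25 + 12·13)/56² = 0.3603
κ = (pₒ − pₑ)/(1 − pₑ) = (0.6429 − 0.3603)/(1 − 0.3603) = 0.442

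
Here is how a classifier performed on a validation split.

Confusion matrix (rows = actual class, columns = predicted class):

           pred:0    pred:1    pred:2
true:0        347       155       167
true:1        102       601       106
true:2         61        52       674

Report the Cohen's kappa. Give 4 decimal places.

Observed agreement pₒ = trace/N = 1622/2265 = 0.71611
Expected agreement pₑ = Σ (rowᵢ·colᵢ)/N² = (669·510 + 809·808 + 787·947)/2265² = 0.33920
κ = (pₒ − pₑ)/(1 − pₑ) = (0.71611 − 0.33920)/(1 − 0.33920) = 0.5704

0.5704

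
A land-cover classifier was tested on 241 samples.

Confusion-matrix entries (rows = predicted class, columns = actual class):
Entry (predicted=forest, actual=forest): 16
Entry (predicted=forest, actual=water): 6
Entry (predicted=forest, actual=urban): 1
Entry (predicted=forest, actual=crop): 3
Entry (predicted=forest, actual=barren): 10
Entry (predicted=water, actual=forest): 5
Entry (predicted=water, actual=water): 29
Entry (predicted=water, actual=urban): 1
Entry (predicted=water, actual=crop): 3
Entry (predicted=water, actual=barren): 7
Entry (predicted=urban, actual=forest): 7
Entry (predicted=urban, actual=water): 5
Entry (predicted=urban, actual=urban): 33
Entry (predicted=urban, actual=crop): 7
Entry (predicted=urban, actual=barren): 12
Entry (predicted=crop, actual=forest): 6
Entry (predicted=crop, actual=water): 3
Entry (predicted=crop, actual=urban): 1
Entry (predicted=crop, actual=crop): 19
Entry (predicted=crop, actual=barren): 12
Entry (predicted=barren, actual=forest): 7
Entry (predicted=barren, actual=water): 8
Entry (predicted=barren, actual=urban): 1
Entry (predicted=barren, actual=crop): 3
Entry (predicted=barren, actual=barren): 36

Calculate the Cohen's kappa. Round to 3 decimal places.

0.438

Observed agreement pₒ = trace/N = 133/241 = 0.5519
Expected agreement pₑ = Σ (rowᵢ·colᵢ)/N² = (41·36 + 51·45 + 37·64 + 35·41 + 77·55)/241² = 0.2033
κ = (pₒ − pₑ)/(1 − pₑ) = (0.5519 − 0.2033)/(1 − 0.2033) = 0.438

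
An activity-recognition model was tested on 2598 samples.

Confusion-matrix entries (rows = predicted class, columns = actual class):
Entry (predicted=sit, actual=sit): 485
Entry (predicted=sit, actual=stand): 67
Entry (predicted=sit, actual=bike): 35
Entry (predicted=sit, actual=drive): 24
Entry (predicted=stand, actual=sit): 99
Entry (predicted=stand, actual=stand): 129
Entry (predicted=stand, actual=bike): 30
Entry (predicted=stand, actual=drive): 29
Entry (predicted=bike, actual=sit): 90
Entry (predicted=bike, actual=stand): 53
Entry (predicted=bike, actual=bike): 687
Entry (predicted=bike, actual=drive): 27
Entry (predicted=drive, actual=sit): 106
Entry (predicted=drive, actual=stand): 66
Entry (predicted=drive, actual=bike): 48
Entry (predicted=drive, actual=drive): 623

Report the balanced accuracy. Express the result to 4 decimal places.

0.6941

Balanced accuracy = mean of per-class recall.
  sit: recall = 485/780 = 0.62179
  stand: recall = 129/315 = 0.40952
  bike: recall = 687/800 = 0.85875
  drive: recall = 623/703 = 0.88620
Mean = (0.62179 + 0.40952 + 0.85875 + 0.88620) / 4 = 0.6941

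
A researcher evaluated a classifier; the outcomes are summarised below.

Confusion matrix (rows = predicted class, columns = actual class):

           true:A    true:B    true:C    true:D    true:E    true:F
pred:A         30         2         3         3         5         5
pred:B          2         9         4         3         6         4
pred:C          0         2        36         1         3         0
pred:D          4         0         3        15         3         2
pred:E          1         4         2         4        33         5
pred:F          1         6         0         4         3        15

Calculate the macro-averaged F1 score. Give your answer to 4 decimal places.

Per-class F1 score (2·TP/(2·TP+FP+FN)):
  A: TP=30, FP=2+3+3+5+5=18, FN=2+0+4+1+1=8 → 60/86 = 0.69767
  B: TP=9, FP=2+4+3+6+4=19, FN=2+2+0+4+6=14 → 18/51 = 0.35294
  C: TP=36, FP=0+2+1+3+0=6, FN=3+4+3+2+0=12 → 72/90 = 0.80000
  D: TP=15, FP=4+0+3+3+2=12, FN=3+3+1+4+4=15 → 30/57 = 0.52632
  E: TP=33, FP=1+4+2+4+5=16, FN=5+6+3+3+3=20 → 66/102 = 0.64706
  F: TP=15, FP=1+6+0+4+3=14, FN=5+4+0+2+5=16 → 30/60 = 0.50000
Macro-F1 score = mean = (0.69767 + 0.35294 + 0.80000 + 0.52632 + 0.64706 + 0.50000) / 6 = 0.5873

0.5873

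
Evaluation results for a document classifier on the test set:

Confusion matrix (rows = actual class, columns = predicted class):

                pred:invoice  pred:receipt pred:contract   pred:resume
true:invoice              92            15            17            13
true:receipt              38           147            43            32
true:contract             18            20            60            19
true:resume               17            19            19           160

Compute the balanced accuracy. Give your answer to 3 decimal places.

0.623

Balanced accuracy = mean of per-class recall.
  invoice: recall = 92/137 = 0.6715
  receipt: recall = 147/260 = 0.5654
  contract: recall = 60/117 = 0.5128
  resume: recall = 160/215 = 0.7442
Mean = (0.6715 + 0.5654 + 0.5128 + 0.7442) / 4 = 0.623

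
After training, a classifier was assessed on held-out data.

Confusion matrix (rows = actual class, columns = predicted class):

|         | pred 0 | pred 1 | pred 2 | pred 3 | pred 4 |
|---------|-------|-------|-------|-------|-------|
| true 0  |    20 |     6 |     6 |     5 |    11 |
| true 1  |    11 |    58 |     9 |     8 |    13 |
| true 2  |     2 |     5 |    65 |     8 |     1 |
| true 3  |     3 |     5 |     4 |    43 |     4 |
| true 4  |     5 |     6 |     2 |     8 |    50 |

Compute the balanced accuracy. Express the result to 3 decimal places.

0.648

Balanced accuracy = mean of per-class recall.
  0: recall = 20/48 = 0.4167
  1: recall = 58/99 = 0.5859
  2: recall = 65/81 = 0.8025
  3: recall = 43/59 = 0.7288
  4: recall = 50/71 = 0.7042
Mean = (0.4167 + 0.5859 + 0.8025 + 0.7288 + 0.7042) / 5 = 0.648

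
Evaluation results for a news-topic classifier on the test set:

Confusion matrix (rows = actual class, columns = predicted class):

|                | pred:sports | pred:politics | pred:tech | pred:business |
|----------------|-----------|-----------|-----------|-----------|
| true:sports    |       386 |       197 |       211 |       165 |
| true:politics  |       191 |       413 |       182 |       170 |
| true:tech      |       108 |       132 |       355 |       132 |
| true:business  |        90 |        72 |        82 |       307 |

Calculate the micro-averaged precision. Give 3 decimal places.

0.458

Micro-averaging pools counts across classes: ΣTP=1461, ΣFP=1732, ΣFN=1732.
Micro-precision = TP/(TP+FP) on pooled counts = 0.458 (equals overall accuracy in single-label multiclass).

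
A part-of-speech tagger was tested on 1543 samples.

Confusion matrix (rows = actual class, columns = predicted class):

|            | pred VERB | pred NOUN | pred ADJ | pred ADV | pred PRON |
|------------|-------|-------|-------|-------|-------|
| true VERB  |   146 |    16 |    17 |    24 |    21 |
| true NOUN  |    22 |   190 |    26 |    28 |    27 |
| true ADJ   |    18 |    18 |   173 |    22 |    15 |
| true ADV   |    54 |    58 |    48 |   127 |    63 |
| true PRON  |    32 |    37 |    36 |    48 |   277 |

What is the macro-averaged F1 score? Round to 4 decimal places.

Per-class F1 score (2·TP/(2·TP+FP+FN)):
  VERB: TP=146, FP=22+18+54+32=126, FN=16+17+24+21=78 → 292/496 = 0.58871
  NOUN: TP=190, FP=16+18+58+37=129, FN=22+26+28+27=103 → 380/612 = 0.62092
  ADJ: TP=173, FP=17+26+48+36=127, FN=18+18+22+15=73 → 346/546 = 0.63370
  ADV: TP=127, FP=24+28+22+48=122, FN=54+58+48+63=223 → 254/599 = 0.42404
  PRON: TP=277, FP=21+27+15+63=126, FN=32+37+36+48=153 → 554/833 = 0.66507
Macro-F1 score = mean = (0.58871 + 0.62092 + 0.63370 + 0.42404 + 0.66507) / 5 = 0.5865

0.5865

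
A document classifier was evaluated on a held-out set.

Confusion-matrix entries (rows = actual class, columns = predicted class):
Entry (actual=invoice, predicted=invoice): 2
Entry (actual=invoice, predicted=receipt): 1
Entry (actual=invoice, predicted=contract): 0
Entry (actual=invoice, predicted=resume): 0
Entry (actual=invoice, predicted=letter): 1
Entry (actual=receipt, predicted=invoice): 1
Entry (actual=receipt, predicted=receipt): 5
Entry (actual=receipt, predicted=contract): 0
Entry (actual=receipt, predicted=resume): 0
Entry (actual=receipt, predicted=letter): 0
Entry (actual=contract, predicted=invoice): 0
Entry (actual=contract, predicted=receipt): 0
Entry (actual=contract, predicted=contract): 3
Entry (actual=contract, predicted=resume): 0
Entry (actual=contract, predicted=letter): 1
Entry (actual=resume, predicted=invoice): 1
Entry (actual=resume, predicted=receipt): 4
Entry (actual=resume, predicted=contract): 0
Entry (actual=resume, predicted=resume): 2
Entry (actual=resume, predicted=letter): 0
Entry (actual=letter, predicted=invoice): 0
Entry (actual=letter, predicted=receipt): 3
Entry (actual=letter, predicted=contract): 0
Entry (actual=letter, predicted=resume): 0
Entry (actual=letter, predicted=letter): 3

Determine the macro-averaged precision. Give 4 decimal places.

0.6969

Per-class precision (TP/(TP+FP)):
  invoice: TP=2, FP=1+0+1+0=2 → 2/4 = 0.50000
  receipt: TP=5, FP=1+0+4+3=8 → 5/13 = 0.38462
  contract: TP=3, FP=0+0+0+0=0 → 3/3 = 1.00000
  resume: TP=2, FP=0+0+0+0=0 → 2/2 = 1.00000
  letter: TP=3, FP=1+0+1+0=2 → 3/5 = 0.60000
Macro-precision = mean = (0.50000 + 0.38462 + 1.00000 + 1.00000 + 0.60000) / 5 = 0.6969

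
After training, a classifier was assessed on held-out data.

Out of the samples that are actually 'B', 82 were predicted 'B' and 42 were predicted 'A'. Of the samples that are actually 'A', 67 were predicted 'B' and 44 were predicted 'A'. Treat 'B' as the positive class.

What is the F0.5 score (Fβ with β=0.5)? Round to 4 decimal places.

0.5694

Fβ = (1+β²)·TP / ((1+β²)·TP + β²·FN + FP), with β²=1/4
= 1.25·82 / (1.25·82 + 0.25·42 + 67) = 0.5694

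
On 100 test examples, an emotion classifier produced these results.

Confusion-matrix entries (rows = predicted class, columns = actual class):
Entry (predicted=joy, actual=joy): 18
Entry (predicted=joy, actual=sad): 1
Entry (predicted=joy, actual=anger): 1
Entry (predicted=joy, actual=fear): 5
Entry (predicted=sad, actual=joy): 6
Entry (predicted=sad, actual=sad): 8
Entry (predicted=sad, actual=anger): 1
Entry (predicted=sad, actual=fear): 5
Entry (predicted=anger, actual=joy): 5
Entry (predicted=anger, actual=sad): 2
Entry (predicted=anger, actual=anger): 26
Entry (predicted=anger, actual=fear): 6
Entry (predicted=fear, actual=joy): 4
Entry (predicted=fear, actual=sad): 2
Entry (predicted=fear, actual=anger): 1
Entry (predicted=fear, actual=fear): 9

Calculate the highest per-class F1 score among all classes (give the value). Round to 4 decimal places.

0.7647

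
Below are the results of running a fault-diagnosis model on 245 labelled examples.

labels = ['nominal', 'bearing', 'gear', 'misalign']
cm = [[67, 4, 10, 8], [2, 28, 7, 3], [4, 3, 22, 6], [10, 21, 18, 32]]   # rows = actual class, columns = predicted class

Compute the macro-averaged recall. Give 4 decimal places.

0.6191

Per-class recall (TP/(TP+FN)):
  nominal: TP=67, FN=4+10+8=22 → 67/89 = 0.75281
  bearing: TP=28, FN=2+7+3=12 → 28/40 = 0.70000
  gear: TP=22, FN=4+3+6=13 → 22/35 = 0.62857
  misalign: TP=32, FN=10+21+18=49 → 32/81 = 0.39506
Macro-recall = mean = (0.75281 + 0.70000 + 0.62857 + 0.39506) / 4 = 0.6191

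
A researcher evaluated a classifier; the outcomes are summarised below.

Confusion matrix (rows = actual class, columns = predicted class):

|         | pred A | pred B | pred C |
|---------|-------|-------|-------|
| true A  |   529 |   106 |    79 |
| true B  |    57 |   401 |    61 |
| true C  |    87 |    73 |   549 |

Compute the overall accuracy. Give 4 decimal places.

0.7616

Accuracy = trace / total = (529+401+549=1479) / 1942 = 1479/1942 = 0.7616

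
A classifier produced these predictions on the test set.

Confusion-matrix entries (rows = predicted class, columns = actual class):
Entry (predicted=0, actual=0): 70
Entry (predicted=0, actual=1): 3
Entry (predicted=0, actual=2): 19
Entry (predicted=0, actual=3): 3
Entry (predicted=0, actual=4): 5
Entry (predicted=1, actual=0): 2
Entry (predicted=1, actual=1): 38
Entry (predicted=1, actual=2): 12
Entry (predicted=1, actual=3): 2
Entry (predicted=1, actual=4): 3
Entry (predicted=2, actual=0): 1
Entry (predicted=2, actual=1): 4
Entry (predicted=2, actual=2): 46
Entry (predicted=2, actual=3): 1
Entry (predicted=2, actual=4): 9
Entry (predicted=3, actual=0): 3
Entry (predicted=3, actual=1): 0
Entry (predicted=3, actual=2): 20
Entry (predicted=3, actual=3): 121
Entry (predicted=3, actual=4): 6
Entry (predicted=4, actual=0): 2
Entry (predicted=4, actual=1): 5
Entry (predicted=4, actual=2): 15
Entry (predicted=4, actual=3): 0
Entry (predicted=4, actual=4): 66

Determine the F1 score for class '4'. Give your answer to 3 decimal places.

Take TP from the diagonal, FP from the rest of the '4' prediction marginal, FN from the rest of the '4' actual marginal.
F1 score = 2·TP/(2·TP+FP+FN).
4: TP=66, FP=2+5+15+0=22, FN=5+3+9+6=23 → 132/177 = 0.7458

0.746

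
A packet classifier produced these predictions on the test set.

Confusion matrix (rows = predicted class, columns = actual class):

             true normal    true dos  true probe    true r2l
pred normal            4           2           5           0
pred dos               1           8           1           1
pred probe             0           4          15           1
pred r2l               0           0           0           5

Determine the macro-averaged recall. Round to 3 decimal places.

Per-class recall (TP/(TP+FN)):
  normal: TP=4, FN=1+0+0=1 → 4/5 = 0.8000
  dos: TP=8, FN=2+4+0=6 → 8/14 = 0.5714
  probe: TP=15, FN=5+1+0=6 → 15/21 = 0.7143
  r2l: TP=5, FN=0+1+1=2 → 5/7 = 0.7143
Macro-recall = mean = (0.8000 + 0.5714 + 0.7143 + 0.7143) / 4 = 0.700

0.700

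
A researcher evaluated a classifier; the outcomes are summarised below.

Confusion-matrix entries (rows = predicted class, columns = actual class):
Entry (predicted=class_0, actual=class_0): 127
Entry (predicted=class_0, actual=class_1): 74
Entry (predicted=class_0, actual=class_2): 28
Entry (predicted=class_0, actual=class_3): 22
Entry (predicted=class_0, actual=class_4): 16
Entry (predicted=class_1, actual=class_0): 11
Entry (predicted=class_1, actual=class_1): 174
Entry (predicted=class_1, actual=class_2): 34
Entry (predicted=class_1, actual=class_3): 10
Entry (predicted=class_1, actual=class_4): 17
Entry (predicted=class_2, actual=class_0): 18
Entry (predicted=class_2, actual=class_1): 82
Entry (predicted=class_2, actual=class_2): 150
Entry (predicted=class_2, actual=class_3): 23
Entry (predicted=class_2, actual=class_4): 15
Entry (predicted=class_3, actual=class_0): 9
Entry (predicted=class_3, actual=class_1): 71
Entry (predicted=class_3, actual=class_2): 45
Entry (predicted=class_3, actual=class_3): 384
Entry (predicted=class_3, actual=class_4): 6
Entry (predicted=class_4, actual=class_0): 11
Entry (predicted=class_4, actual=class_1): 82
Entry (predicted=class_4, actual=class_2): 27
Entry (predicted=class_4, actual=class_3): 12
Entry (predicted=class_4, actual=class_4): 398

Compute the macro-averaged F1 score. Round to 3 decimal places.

0.636

Per-class F1 score (2·TP/(2·TP+FP+FN)):
  class_0: TP=127, FP=74+28+22+16=140, FN=11+18+9+11=49 → 254/443 = 0.5734
  class_1: TP=174, FP=11+34+10+17=72, FN=74+82+71+82=309 → 348/729 = 0.4774
  class_2: TP=150, FP=18+82+23+15=138, FN=28+34+45+27=134 → 300/572 = 0.5245
  class_3: TP=384, FP=9+71+45+6=131, FN=22+10+23+12=67 → 768/966 = 0.7950
  class_4: TP=398, FP=11+82+27+12=132, FN=16+17+15+6=54 → 796/982 = 0.8106
Macro-F1 score = mean = (0.5734 + 0.4774 + 0.5245 + 0.7950 + 0.8106) / 5 = 0.636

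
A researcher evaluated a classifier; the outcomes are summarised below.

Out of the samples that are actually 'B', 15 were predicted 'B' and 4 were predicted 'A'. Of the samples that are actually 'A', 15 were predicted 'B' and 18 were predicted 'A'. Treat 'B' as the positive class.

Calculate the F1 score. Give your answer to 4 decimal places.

0.6122

Precision = TP/(TP+FP) = 15/30 = 0.5000
Recall = TP/(TP+FN) = 15/19 = 0.7895
F1 = 2·TP/(2·TP+FP+FN) = 30/49 = 0.6122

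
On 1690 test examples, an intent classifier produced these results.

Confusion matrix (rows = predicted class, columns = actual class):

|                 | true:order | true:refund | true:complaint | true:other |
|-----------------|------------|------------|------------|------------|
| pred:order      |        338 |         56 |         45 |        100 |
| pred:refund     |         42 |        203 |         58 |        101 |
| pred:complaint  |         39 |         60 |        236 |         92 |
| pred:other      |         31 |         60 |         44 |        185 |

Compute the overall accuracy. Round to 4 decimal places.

0.5692

Accuracy = trace / total = (338+203+236+185=962) / 1690 = 962/1690 = 0.5692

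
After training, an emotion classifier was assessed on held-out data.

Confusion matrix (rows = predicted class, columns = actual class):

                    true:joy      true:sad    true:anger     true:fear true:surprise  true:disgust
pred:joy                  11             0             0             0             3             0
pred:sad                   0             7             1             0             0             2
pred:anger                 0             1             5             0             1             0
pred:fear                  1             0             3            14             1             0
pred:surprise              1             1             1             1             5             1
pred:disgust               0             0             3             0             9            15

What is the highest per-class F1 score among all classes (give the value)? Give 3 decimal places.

Per-class F1 score (2·TP/(2·TP+FP+FN)):
  joy: TP=11, FP=0+0+0+3+0=3, FN=0+0+1+1+0=2 → 22/27 = 0.8148
  sad: TP=7, FP=0+1+0+0+2=3, FN=0+1+0+1+0=2 → 14/19 = 0.7368
  anger: TP=5, FP=0+1+0+1+0=2, FN=0+1+3+1+3=8 → 10/20 = 0.5000
  fear: TP=14, FP=1+0+3+1+0=5, FN=0+0+0+1+0=1 → 28/34 = 0.8235
  surprise: TP=5, FP=1+1+1+1+1=5, FN=3+0+1+1+9=14 → 10/29 = 0.3448
  disgust: TP=15, FP=0+0+3+0+9=12, FN=0+2+0+0+1=3 → 30/45 = 0.6667
Highest is class 'fear' with F1 score = 0.824.

0.824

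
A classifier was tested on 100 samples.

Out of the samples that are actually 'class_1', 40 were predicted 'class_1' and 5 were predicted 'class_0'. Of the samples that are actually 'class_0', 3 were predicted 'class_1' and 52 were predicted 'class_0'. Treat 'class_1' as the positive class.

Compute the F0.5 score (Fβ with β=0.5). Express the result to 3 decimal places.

0.922

Fβ = (1+β²)·TP / ((1+β²)·TP + β²·FN + FP), with β²=1/4
= 1.25·40 / (1.25·40 + 0.25·5 + 3) = 0.922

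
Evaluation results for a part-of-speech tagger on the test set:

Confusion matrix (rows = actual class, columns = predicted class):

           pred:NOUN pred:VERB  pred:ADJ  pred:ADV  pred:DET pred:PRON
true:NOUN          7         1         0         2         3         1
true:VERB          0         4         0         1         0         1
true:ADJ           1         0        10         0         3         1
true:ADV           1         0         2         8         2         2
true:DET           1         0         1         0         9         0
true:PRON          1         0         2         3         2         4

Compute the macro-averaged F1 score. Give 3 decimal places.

Per-class F1 score (2·TP/(2·TP+FP+FN)):
  NOUN: TP=7, FP=0+1+1+1+1=4, FN=1+0+2+3+1=7 → 14/25 = 0.5600
  VERB: TP=4, FP=1+0+0+0+0=1, FN=0+0+1+0+1=2 → 8/11 = 0.7273
  ADJ: TP=10, FP=0+0+2+1+2=5, FN=1+0+0+3+1=5 → 20/30 = 0.6667
  ADV: TP=8, FP=2+1+0+0+3=6, FN=1+0+2+2+2=7 → 16/29 = 0.5517
  DET: TP=9, FP=3+0+3+2+2=10, FN=1+0+1+0+0=2 → 18/30 = 0.6000
  PRON: TP=4, FP=1+1+1+2+0=5, FN=1+0+2+3+2=8 → 8/21 = 0.3810
Macro-F1 score = mean = (0.5600 + 0.7273 + 0.6667 + 0.5517 + 0.6000 + 0.3810) / 6 = 0.581

0.581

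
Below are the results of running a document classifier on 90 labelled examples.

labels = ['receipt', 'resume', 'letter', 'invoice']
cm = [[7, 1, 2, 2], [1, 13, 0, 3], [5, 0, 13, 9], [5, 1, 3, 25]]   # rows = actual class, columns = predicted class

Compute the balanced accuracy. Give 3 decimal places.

0.641

Balanced accuracy = mean of per-class recall.
  receipt: recall = 7/12 = 0.5833
  resume: recall = 13/17 = 0.7647
  letter: recall = 13/27 = 0.4815
  invoice: recall = 25/34 = 0.7353
Mean = (0.5833 + 0.7647 + 0.4815 + 0.7353) / 4 = 0.641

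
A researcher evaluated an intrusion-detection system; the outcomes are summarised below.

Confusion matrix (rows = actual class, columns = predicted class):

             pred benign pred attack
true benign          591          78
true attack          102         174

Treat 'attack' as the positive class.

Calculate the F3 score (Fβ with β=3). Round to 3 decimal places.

0.636

Fβ = (1+β²)·TP / ((1+β²)·TP + β²·FN + FP), with β²=9
= 10·174 / (10·174 + 9·102 + 78) = 0.636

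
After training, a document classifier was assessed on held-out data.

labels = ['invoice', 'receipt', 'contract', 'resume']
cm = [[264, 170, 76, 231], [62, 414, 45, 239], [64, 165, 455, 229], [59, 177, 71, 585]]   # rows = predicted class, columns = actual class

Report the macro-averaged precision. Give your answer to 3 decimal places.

0.514

Per-class precision (TP/(TP+FP)):
  invoice: TP=264, FP=170+76+231=477 → 264/741 = 0.3563
  receipt: TP=414, FP=62+45+239=346 → 414/760 = 0.5447
  contract: TP=455, FP=64+165+229=458 → 455/913 = 0.4984
  resume: TP=585, FP=59+177+71=307 → 585/892 = 0.6558
Macro-precision = mean = (0.3563 + 0.5447 + 0.4984 + 0.6558) / 4 = 0.514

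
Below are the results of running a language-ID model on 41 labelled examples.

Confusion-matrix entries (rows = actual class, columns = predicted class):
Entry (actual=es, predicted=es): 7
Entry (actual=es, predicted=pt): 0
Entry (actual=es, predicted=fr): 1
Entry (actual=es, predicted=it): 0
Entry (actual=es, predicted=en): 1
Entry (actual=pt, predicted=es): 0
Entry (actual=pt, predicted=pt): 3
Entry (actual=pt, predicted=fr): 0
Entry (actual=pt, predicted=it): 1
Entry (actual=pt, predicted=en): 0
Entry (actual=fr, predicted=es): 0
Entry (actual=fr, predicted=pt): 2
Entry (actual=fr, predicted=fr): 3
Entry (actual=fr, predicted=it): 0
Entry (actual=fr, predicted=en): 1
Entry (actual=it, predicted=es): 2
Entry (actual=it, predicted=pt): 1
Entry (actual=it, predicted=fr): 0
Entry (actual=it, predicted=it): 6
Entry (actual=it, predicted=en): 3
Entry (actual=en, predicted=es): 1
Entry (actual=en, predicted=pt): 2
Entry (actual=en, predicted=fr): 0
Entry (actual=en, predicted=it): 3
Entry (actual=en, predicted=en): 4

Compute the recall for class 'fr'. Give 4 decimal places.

recall = TP/(TP+FN).
fr: TP=3, FN=0+2+0+1=3 → 3/6 = 0.50000

0.5000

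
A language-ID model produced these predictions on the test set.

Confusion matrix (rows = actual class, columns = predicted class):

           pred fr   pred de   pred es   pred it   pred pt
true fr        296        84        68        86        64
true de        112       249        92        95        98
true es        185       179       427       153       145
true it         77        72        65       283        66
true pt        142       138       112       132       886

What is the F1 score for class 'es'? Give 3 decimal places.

One-vs-rest for 'es': TP = diagonal; FP = other classes predicted 'es'; FN = 'es' predicted as other.
F1 score = 2·TP/(2·TP+FP+FN).
es: TP=427, FP=68+92+65+112=337, FN=185+179+153+145=662 → 854/1853 = 0.4609

0.461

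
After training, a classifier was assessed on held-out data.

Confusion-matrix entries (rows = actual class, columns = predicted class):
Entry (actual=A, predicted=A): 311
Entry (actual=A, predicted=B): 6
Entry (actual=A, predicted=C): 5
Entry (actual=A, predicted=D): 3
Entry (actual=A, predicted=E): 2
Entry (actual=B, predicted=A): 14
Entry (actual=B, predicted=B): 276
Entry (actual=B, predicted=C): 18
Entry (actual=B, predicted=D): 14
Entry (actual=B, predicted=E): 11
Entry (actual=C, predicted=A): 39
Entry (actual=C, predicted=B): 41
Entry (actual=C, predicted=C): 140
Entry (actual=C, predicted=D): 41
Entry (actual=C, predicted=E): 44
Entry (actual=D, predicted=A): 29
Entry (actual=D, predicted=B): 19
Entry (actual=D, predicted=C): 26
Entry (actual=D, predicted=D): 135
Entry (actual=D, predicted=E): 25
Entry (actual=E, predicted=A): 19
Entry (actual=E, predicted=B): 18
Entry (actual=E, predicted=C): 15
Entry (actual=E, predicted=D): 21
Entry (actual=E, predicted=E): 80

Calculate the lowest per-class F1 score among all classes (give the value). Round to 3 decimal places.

0.508

Per-class F1 score (2·TP/(2·TP+FP+FN)):
  A: TP=311, FP=14+39+29+19=101, FN=6+5+3+2=16 → 622/739 = 0.8417
  B: TP=276, FP=6+41+19+18=84, FN=14+18+14+11=57 → 552/693 = 0.7965
  C: TP=140, FP=5+18+26+15=64, FN=39+41+41+44=165 → 280/509 = 0.5501
  D: TP=135, FP=3+14+41+21=79, FN=29+19+26+25=99 → 270/448 = 0.6027
  E: TP=80, FP=2+11+44+25=82, FN=19+18+15+21=73 → 160/315 = 0.5079
Lowest is class 'E' with F1 score = 0.508.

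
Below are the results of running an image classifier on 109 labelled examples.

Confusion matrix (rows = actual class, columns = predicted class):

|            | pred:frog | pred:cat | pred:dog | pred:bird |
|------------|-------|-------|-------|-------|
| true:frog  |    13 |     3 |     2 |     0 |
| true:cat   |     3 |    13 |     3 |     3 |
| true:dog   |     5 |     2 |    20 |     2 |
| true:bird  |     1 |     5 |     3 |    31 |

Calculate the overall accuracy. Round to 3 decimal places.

0.706

Accuracy = trace / total = (13+13+20+31=77) / 109 = 77/109 = 0.706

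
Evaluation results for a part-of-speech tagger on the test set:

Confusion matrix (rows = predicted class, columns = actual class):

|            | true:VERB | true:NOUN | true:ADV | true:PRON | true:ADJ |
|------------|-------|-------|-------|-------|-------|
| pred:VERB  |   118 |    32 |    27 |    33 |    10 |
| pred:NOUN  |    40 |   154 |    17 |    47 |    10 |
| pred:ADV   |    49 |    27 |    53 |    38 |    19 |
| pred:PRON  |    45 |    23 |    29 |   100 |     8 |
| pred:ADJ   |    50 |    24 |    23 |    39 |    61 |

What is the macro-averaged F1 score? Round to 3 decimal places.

0.437

Per-class F1 score (2·TP/(2·TP+FP+FN)):
  VERB: TP=118, FP=32+27+33+10=102, FN=40+49+45+50=184 → 236/522 = 0.4521
  NOUN: TP=154, FP=40+17+47+10=114, FN=32+27+23+24=106 → 308/528 = 0.5833
  ADV: TP=53, FP=49+27+38+19=133, FN=27+17+29+23=96 → 106/335 = 0.3164
  PRON: TP=100, FP=45+23+29+8=105, FN=33+47+38+39=157 → 200/462 = 0.4329
  ADJ: TP=61, FP=50+24+23+39=136, FN=10+10+19+8=47 → 122/305 = 0.4000
Macro-F1 score = mean = (0.4521 + 0.5833 + 0.3164 + 0.4329 + 0.4000) / 5 = 0.437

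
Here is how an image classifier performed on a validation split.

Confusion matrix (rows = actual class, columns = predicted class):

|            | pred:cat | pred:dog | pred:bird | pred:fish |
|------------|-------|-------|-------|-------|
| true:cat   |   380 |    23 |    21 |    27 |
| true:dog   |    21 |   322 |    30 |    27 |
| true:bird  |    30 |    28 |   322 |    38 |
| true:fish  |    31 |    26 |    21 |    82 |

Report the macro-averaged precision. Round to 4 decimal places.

Per-class precision (TP/(TP+FP)):
  cat: TP=380, FP=21+30+31=82 → 380/462 = 0.82251
  dog: TP=322, FP=23+28+26=77 → 322/399 = 0.80702
  bird: TP=322, FP=21+30+21=72 → 322/394 = 0.81726
  fish: TP=82, FP=27+27+38=92 → 82/174 = 0.47126
Macro-precision = mean = (0.82251 + 0.80702 + 0.81726 + 0.47126) / 4 = 0.7295

0.7295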